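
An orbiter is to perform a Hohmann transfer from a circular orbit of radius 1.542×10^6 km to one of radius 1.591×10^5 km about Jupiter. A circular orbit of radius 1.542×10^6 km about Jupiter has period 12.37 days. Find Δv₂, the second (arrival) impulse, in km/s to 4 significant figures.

From Kepler's third law T² = 4π²r³/μ at r = 1.542×10^6 km, T = 12.37 days = 12.37 × 86400 s = 1.068768×10^6 s: μ = 4π²r³/T² = 1.26720×10^8 km³/s².
The Hohmann ellipse has a_t = (r₁ + r₂)/2 = 8.5055×10^5 km.
Circular speed at r = 1.591×10^5 km: v_c = √(μ/r) = 28.222 km/s.
Transfer-orbit speed at the same r (vis-viva, a = a_t): v_t = √[μ(2/r − 1/a_t)] = 38.000 km/s.
Δv₂ = |v_t − v_c| = |38.000 − 28.222| = 9.778 km/s.

Δv₂ = 9.778 km/s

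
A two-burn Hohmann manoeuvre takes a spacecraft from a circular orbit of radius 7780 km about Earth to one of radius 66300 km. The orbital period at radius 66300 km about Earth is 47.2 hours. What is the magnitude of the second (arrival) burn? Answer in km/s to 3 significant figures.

Δv₂ = 1.33 km/s

From Kepler's third law T² = 4π²r³/μ at r = 66300 km, T = 47.2 hours = 47.2 × 3600 s = 1.6992×10^5 s: μ = 4π²r³/T² = 3.98484×10^5 km³/s².
Semi-major axis of the transfer orbit: a_t = (7780 + 66300)/2 = 37040 km.
On the circular orbit at r = 66300 km, v_c = √(μ/r) = 2.452 km/s.
Transfer-orbit speed at the same r (vis-viva, a = a_t): v_t = √[μ(2/r − 1/a_t)] = 1.124 km/s.
Δv₂ = |v_t − v_c| = |1.124 − 2.452| = 1.328 km/s.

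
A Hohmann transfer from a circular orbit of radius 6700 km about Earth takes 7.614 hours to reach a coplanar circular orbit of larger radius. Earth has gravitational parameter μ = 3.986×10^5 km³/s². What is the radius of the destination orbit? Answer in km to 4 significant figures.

Transfer time t = 7.614 hours = 27410.4 s, and t = π√(a_t³/μ).
So a_t = (μ t²/π²)^(1/3) = (3.986×10^5 × (27410.4)² / π²)^(1/3) = 31191 km.
Since a_t = (r₁ + r₂)/2, r₂ = 2a_t − r₁ = 2×31191 − 6700 = 55682 km.

r₂ = 55680 km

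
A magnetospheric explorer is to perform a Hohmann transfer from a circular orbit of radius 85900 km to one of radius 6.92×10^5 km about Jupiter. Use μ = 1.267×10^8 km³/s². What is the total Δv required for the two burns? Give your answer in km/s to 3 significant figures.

Δv = 20.0 km/s

Semi-major axis of the transfer orbit: a_t = (85900 + 6.920×10^5)/2 = 3.8895×10^5 km.
At r₁ the circular-orbit speed is v₁ = √(μ/r₁) = 38.41 km/s.
Transfer-orbit speed at r₁ (vis-viva): v_p = √[μ(2/r₁ − 1/a_t)] = 51.23 km/s.
First burn Δv₁ = |v_p − v₁| = 12.82 km/s.
Circular speed at r₂: v₂ = √(μ/r₂) = 13.531 km/s.
Transfer-orbit speed at r₂: v_a = √[μ(2/r₂ − 1/a_t)] = 6.3589 km/s.
Second burn Δv₂ = |v₂ − v_a| = 7.172 km/s.
Total Δv = Δv₁ + Δv₂ = 19.99 km/s.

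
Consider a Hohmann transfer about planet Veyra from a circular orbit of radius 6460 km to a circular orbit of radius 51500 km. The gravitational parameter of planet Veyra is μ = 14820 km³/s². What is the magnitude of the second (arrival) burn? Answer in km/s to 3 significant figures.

Semi-major axis of the transfer orbit: a_t = (6460 + 51500)/2 = 28980 km.
On the circular orbit at r = 51500 km, v_c = √(μ/r) = 0.53644 km/s.
Transfer-orbit speed at the same r (vis-viva, a = a_t): v_t = √[μ(2/r − 1/a_t)] = 0.25327 km/s.
Δv₂ = |v_t − v_c| = |0.25327 − 0.53644| = 0.2832 km/s.

Δv₂ = 0.283 km/s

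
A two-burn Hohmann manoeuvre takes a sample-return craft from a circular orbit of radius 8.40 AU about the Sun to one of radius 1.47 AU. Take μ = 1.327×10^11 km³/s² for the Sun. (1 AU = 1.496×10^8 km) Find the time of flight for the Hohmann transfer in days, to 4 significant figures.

In km: r₁ = 8.40 × 1.496×10^8 = 1.25664×10^9 km; r₂ = 1.47 × 1.496×10^8 = 2.19912×10^8 km.
Transfer-ellipse semi-major axis a_t = (r₁ + r₂)/2 = (1.25664×10^9 + 2.19912×10^8)/2 = 7.38276×10^8 km.
Half the transfer-orbit period gives t = π√(a_t³/μ) = 1.730×10^8 s.
Converting: 1.730×10^8 s ÷ 86400 s/day = 2002 days.

t = 2002 days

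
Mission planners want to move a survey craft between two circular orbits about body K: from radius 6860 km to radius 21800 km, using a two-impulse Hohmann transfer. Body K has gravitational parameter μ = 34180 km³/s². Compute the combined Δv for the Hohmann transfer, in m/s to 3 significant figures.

Semi-major axis of the transfer orbit: a_t = (6860 + 21800)/2 = 14330 km.
At r₁ the circular-orbit speed is v₁ = √(μ/r₁) = 2.232 km/s.
On the transfer ellipse at r₁, vis-viva equation gives v_p = √[μ(2/r₁ − 1/a_t)] = 2.753 km/s.
First burn Δv₁ = |v_p − v₁| = 0.5210 km/s.
Circular speed at r₂: v₂ = √(μ/r₂) = 1.2522 km/s.
Transfer-orbit speed at r₂: v_a = √[μ(2/r₂ − 1/a_t)] = 0.86636 km/s.
Second burn Δv₂ = |v₂ − v_a| = 0.3858 km/s.
Δv = Δv₁ + Δv₂ = 0.5210 + 0.3858 = 0.9068 km/s.

Δv = 907 m/s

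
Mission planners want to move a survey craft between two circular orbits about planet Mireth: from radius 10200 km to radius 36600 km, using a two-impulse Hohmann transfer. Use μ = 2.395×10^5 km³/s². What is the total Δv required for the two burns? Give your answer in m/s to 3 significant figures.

Semi-major axis of the transfer orbit: a_t = (10200 + 36600)/2 = 23400 km.
At r₁ the circular-orbit speed is v₁ = √(μ/r₁) = 4.84566 km/s.
On the transfer ellipse at r₁, vis-viva gives v_p = √[μ(2/r₁ − 1/a_t)] = 6.06018 km/s.
First burn Δv₁ = |v_p − v₁| = 1.215 km/s.
Circular speed at r₂: v₂ = √(μ/r₂) = 2.5581 km/s.
Transfer-orbit speed at r₂: v_a = √[μ(2/r₂ − 1/a_t)] = 1.6889 km/s.
Second burn Δv₂ = |v₂ − v_a| = 0.8692 km/s.
Δv = Δv₁ + Δv₂ = 1.215 + 0.8692 = 2.084 km/s.

Δv = 2080 m/s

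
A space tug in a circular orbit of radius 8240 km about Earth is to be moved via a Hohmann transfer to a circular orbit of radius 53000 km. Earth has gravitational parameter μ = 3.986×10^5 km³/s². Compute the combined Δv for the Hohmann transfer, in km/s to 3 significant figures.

Semi-major axis of the transfer orbit: a_t = (8240 + 53000)/2 = 30620 km.
Circular speed at r₁: v₁ = √(μ/r₁) = √(3.986×10^5/8240) = 6.955 km/s.
Transfer-orbit speed at r₁ (vis-viva): v_p = √[μ(2/r₁ − 1/a_t)] = 9.150 km/s.
First burn Δv₁ = |v_p − v₁| = 2.195 km/s.
At r₂, v₂ = √(μ/r₂) = 2.7424 km/s.
Transfer-orbit speed at r₂: v_a = √[μ(2/r₂ − 1/a_t)] = 1.4226 km/s.
Second burn Δv₂ = |v₂ − v_a| = 1.320 km/s.
Δv = Δv₁ + Δv₂ = 2.195 + 1.320 = 3.515 km/s.

Δv = 3.52 km/s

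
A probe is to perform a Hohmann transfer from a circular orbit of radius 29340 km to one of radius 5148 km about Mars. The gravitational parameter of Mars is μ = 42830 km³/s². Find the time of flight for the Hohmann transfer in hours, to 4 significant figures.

t = 9.548 hours

Transfer-ellipse semi-major axis a_t = (r₁ + r₂)/2 = (29340 + 5148)/2 = 17244 km.
Half the transfer-orbit period gives t = π√(a_t³/μ) = 34374 s.
Converting: 34374 s ÷ 3600 s/hour = 9.548 hours.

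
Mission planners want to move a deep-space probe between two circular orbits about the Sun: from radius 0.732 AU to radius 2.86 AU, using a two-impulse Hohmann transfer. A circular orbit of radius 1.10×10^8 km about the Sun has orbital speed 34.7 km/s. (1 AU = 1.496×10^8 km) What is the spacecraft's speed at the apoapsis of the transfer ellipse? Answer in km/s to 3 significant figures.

v = 11.2 km/s

From the circular-orbit relation v² = μ/r at r = 1.10×10^8 km: μ = v²r = (34.7)² × 1.10×10^8 = 1.32450×10^11 km³/s².
In km: r₁ = 0.732 × 1.496×10^8 = 1.095072×10^8 km; r₂ = 2.86 × 1.496×10^8 = 4.27856×10^8 km.
The Hohmann ellipse has a_t = (r₁ + r₂)/2 = 2.686816×10^8 km.
The apoapsis of the transfer ellipse is at r = 4.27856×10^8 km.
Applying v² = μ(2/r − 1/a_t): v = 11.23 km/s.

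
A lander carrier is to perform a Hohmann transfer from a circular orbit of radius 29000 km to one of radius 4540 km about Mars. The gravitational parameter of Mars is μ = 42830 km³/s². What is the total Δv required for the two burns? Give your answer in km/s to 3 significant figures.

Δv = 1.55 km/s

Semi-major axis of the transfer orbit: a_t = (29000 + 4540)/2 = 16770 km.
Circular speed at r₁: v₁ = √(μ/r₁) = √(42830/29000) = 1.2153 km/s.
Transfer-orbit speed at r₁ (v² = μ(2/r − 1/a)): v_a = √[μ(2/r₁ − 1/a_t)] = 0.63232 km/s.
First burn Δv₁ = |v_a − v₁| = 0.5830 km/s.
Circular speed at r₂: v₂ = √(μ/r₂) = 3.07147 km/s.
Transfer-orbit speed at r₂: v_p = √[μ(2/r₂ − 1/a_t)] = 4.03904 km/s.
Second burn Δv₂ = |v₂ − v_p| = 0.9676 km/s.
Total Δv = Δv₁ + Δv₂ = 1.551 km/s.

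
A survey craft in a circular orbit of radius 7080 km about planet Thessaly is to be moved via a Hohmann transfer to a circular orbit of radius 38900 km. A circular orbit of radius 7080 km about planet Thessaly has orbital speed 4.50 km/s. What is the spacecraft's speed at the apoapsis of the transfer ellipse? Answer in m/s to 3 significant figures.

v = 1070 m/s

From the circular-orbit relation v² = μ/r at r = 7080 km: μ = v²r = (4.50)² × 7080 = 1.43370×10^5 km³/s².
Semi-major axis of the transfer orbit: a_t = (7080 + 38900)/2 = 22990 km.
At apoapsis, r = 38900 km.
Applying v² = μ(2/r − 1/a_t): v = 1.065 km/s.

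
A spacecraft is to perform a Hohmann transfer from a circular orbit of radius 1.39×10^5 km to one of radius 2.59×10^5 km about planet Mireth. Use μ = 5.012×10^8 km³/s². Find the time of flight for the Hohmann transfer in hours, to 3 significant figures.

t = 3.46 hours

The Hohmann ellipse has a_t = (r₁ + r₂)/2 = 1.990×10^5 km.
By Kepler's third law the transfer-orbit period is T = 2π√(a_t³/μ), so t = T/2 = 12460 s.
Converting: 12460 s ÷ 3600 s/hour = 3.46 hours.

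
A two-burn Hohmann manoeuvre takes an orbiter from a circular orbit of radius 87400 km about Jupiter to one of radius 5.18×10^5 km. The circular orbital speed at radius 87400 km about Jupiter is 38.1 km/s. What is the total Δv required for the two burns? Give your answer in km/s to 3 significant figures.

Δv = 19.0 km/s

From the circular-orbit relation v² = μ/r at r = 87400 km: μ = v²r = (38.1)² × 87400 = 1.26871×10^8 km³/s².
Semi-major axis of the transfer orbit: a_t = (87400 + 5.180×10^5)/2 = 3.027×10^5 km.
Circular speed at r₁: v₁ = √(μ/r₁) = √(1.26871×10^8/87400) = 38.10 km/s.
Transfer-orbit speed at r₁ (vis-viva): v_p = √[μ(2/r₁ − 1/a_t)] = 49.84 km/s.
First burn Δv₁ = |v_p − v₁| = 11.74 km/s.
Circular speed at r₂: v₂ = √(μ/r₂) = 15.65 km/s.
Transfer-orbit speed at r₂: v_a = √[μ(2/r₂ − 1/a_t)] = 8.409 km/s.
Second burn Δv₂ = |v₂ − v_a| = 7.241 km/s.
Total Δv = Δv₁ + Δv₂ = 18.98 km/s.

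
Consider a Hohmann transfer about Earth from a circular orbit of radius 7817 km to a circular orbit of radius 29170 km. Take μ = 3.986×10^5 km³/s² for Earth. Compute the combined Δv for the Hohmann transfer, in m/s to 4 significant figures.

The Hohmann ellipse has a_t = (r₁ + r₂)/2 = 18493.5 km.
Circular speed at r₁: v₁ = √(μ/r₁) = √(3.986×10^5/7817) = 7.1408 km/s.
On the transfer ellipse at r₁, vis-viva gives v_p = √[μ(2/r₁ − 1/a_t)] = 8.9682 km/s.
First burn Δv₁ = |v_p − v₁| = 1.8274 km/s.
At r₂, v₂ = √(μ/r₂) = 3.6966 km/s.
Transfer-orbit speed at r₂: v_a = √[μ(2/r₂ − 1/a_t)] = 2.4033 km/s.
Second burn Δv₂ = |v₂ − v_a| = 1.2933 km/s.
Δv = Δv₁ + Δv₂ = 1.8274 + 1.2933 = 3.121 km/s.

Δv = 3121 m/s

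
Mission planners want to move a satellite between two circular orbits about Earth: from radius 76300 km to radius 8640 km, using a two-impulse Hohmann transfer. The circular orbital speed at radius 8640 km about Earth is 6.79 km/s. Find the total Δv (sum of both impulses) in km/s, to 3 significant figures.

Δv = 3.57 km/s

From the circular-orbit relation v² = μ/r at r = 8640 km: μ = v²r = (6.79)² × 8640 = 3.98339×10^5 km³/s².
The Hohmann ellipse has a_t = (r₁ + r₂)/2 = 42470 km.
Circular speed at r₁: v₁ = √(μ/r₁) = √(3.98339×10^5/76300) = 2.285 km/s.
Transfer-orbit speed at r₁ (vis-viva equation): v_a = √[μ(2/r₁ − 1/a_t)] = 1.031 km/s.
First burn Δv₁ = |v_a − v₁| = 1.254 km/s.
At r₂, v₂ = √(μ/r₂) = 6.790 km/s.
Transfer-orbit speed at r₂: v_p = √[μ(2/r₂ − 1/a_t)] = 9.101 km/s.
Second burn Δv₂ = |v₂ − v_p| = 2.311 km/s.
Δv = Δv₁ + Δv₂ = 1.254 + 2.311 = 3.565 km/s.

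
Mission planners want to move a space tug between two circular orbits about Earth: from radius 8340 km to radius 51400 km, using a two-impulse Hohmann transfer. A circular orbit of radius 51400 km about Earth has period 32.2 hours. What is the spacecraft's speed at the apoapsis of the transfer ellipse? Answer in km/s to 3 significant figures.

v = 1.47 km/s

From Kepler's third law T² = 4π²r³/μ at r = 51400 km, T = 32.2 hours = 32.2 × 3600 s = 1.1592×10^5 s: μ = 4π²r³/T² = 3.98963×10^5 km³/s².
The Hohmann ellipse has a_t = (r₁ + r₂)/2 = 29870 km.
At apoapsis, r = 51400 km.
Applying v² = μ(2/r − 1/a_t): v = 1.472 km/s.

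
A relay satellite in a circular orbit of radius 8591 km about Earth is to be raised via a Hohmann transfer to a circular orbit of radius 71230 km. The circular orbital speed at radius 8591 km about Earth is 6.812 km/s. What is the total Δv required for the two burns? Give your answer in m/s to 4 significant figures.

From the circular-orbit relation v² = μ/r at r = 8591 km: μ = v²r = (6.812)² × 8591 = 3.98651×10^5 km³/s².
Transfer-ellipse semi-major axis a_t = (r₁ + r₂)/2 = (8591 + 71230)/2 = 39910.5 km.
Circular speed at r₁: v₁ = √(μ/r₁) = √(3.98651×10^5/8591) = 6.81200 km/s.
Transfer-orbit speed at r₁ (vis-viva equation): v_p = √[μ(2/r₁ − 1/a_t)] = 9.10044 km/s.
First burn Δv₁ = |v_p − v₁| = 2.28844 km/s.
Circular speed at r₂: v₂ = √(μ/r₂) = 2.36573 km/s.
Transfer-orbit speed at r₂: v_a = √[μ(2/r₂ − 1/a_t)] = 1.09760 km/s.
Second burn Δv₂ = |v₂ − v_a| = 1.26813 km/s.
Total Δv = Δv₁ + Δv₂ = 3.557 km/s.

Δv = 3557 m/s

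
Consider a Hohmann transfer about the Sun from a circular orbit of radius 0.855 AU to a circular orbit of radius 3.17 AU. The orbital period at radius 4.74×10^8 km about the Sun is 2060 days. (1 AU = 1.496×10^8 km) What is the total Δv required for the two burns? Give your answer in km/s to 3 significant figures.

Δv = 14.0 km/s

From Kepler's third law T² = 4π²r³/μ at r = 4.74×10^8 km, T = 2060 days = 2060 × 86400 s = 1.77984×10^8 s: μ = 4π²r³/T² = 1.32719×10^11 km³/s².
In km: r₁ = 0.855 × 1.496×10^8 = 1.27908×10^8 km; r₂ = 3.17 × 1.496×10^8 = 4.74232×10^8 km.
The Hohmann ellipse has a_t = (r₁ + r₂)/2 = 3.0107×10^8 km.
Circular speed at r₁: v₁ = √(μ/r₁) = √(1.32719×10^11/1.27908×10^8) = 32.212 km/s.
Transfer-orbit speed at r₁ (vis-viva equation): v_p = √[μ(2/r₁ − 1/a_t)] = 40.428 km/s.
First burn Δv₁ = |v_p − v₁| = 8.216 km/s.
At r₂, v₂ = √(μ/r₂) = 16.729 km/s.
Transfer-orbit speed at r₂: v_a = √[μ(2/r₂ − 1/a_t)] = 10.904 km/s.
Second burn Δv₂ = |v₂ − v_a| = 5.825 km/s.
Total Δv = Δv₁ + Δv₂ = 14.04 km/s.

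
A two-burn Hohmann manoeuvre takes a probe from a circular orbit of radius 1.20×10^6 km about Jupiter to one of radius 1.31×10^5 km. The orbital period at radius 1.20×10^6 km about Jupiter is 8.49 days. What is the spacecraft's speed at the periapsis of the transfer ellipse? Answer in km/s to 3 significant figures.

v = 41.8 km/s

From Kepler's third law T² = 4π²r³/μ at r = 1.20×10^6 km, T = 8.49 days = 8.49 × 86400 s = 7.33536×10^5 s: μ = 4π²r³/T² = 1.26783×10^8 km³/s².
Semi-major axis of the transfer orbit: a_t = (1.200×10^6 + 1.310×10^5)/2 = 6.655×10^5 km.
The periapsis of the transfer ellipse is at r = 1.310×10^5 km.
Vis-viva: v = √[μ(2/r − 1/a_t)] = √[1.26783×10^8 × (2/1.310×10^5 − 1/6.655×10^5)] = 41.77 km/s.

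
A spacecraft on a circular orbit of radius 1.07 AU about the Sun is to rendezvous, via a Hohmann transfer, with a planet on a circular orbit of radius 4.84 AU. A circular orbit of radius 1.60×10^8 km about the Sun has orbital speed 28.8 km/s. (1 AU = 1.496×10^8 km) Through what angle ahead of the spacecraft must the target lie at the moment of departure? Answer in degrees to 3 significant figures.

From the circular-orbit relation v² = μ/r at r = 1.60×10^8 km: μ = v²r = (28.8)² × 1.60×10^8 = 1.32710×10^11 km³/s².
In km: r₁ = 1.07 × 1.496×10^8 = 1.60072×10^8 km; r₂ = 4.84 × 1.496×10^8 = 7.24064×10^8 km.
Semi-major axis of the transfer orbit: a_t = (1.60072×10^8 + 7.24064×10^8)/2 = 4.42068×10^8 km.
Transfer time t = π√(a_t³/μ) = 8.0155×10^7 s.
The target's mean motion on its circular orbit is ω₂ = √(μ/r₂³) = 1.8698×10^-8 rad/s.
Angle swept by the target during transfer: ω₂·t = 1.4987 rad = 85.87°.
Arrival is 180° from departure on the ellipse, so φ = 180° − 85.87° = 94.1°.

φ = 94.1°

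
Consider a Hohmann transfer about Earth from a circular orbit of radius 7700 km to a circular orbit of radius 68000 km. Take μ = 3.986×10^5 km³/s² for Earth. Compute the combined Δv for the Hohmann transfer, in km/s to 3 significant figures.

Semi-major axis of the transfer orbit: a_t = (7700 + 68000)/2 = 37850 km.
Circular speed at r₁: v₁ = √(μ/r₁) = √(3.986×10^5/7700) = 7.195 km/s.
On the transfer ellipse at r₁, v² = μ(2/r − 1/a) gives v_p = √[μ(2/r₁ − 1/a_t)] = 9.644 km/s.
First burn Δv₁ = |v_p − v₁| = 2.449 km/s.
At r₂, v₂ = √(μ/r₂) = 2.421 km/s.
Transfer-orbit speed at r₂: v_a = √[μ(2/r₂ − 1/a_t)] = 1.092 km/s.
Second burn Δv₂ = |v₂ − v_a| = 1.329 km/s.
Δv = Δv₁ + Δv₂ = 2.449 + 1.329 = 3.778 km/s.

Δv = 3.78 km/s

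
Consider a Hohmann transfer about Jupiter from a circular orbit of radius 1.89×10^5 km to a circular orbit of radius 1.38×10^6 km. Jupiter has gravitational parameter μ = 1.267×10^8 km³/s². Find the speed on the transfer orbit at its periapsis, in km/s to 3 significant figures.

Semi-major axis of the transfer orbit: a_t = (1.890×10^5 + 1.380×10^6)/2 = 7.845×10^5 km.
At periapsis, r = 1.890×10^5 km.
From the vis-viva equation, v = √[μ(2/r − 1/a_t)] = 34.34 km/s.

v = 34.3 km/s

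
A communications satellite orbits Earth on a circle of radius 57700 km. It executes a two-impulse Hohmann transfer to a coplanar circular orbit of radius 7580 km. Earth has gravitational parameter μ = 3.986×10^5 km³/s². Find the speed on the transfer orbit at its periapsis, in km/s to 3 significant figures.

v = 9.64 km/s

Transfer-ellipse semi-major axis a_t = (r₁ + r₂)/2 = (57700 + 7580)/2 = 32640 km.
The periapsis of the transfer ellipse is at r = 7580 km.
Vis-viva: v = √[μ(2/r − 1/a_t)] = √[3.986×10^5 × (2/7580 − 1/32640)] = 9.642 km/s.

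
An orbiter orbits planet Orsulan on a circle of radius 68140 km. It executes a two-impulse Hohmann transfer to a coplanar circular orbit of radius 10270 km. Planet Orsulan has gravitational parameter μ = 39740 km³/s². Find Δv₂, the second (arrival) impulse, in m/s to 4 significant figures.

Semi-major axis of the transfer orbit: a_t = (68140 + 10270)/2 = 39205 km.
On the circular orbit at r = 10270 km, v_c = √(μ/r) = 1.9671 km/s.
Transfer-orbit speed at the same r (vis-viva, a = a_t): v_t = √[μ(2/r − 1/a_t)] = 2.5933 km/s.
Δv₂ = |v_t − v_c| = |2.5933 − 1.9671| = 0.6262 km/s.

Δv₂ = 626.2 m/s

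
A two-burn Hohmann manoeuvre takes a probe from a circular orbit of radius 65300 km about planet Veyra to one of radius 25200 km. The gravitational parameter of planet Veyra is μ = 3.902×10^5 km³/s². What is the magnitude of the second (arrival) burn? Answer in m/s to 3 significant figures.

Semi-major axis of the transfer orbit: a_t = (65300 + 25200)/2 = 45250 km.
On the circular orbit at r = 25200 km, v_c = √(μ/r) = 3.9350 km/s.
Transfer-orbit speed at the same r (vis-viva, a = a_t): v_t = √[μ(2/r − 1/a_t)] = 4.7271 km/s.
Δv₂ = |v_t − v_c| = |4.7271 − 3.9350| = 0.7921 km/s.

Δv₂ = 792 m/s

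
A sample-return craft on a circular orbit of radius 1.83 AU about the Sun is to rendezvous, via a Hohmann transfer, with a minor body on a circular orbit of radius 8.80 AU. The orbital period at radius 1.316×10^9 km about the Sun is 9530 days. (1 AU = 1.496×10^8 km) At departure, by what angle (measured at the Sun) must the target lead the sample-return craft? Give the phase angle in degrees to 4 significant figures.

From Kepler's third law T² = 4π²r³/μ at r = 1.316×10^9 km, T = 9530 days = 9530 × 86400 s = 8.23392×10^8 s: μ = 4π²r³/T² = 1.32713×10^11 km³/s².
In km: r₁ = 1.83 × 1.496×10^8 = 2.73768×10^8 km; r₂ = 8.80 × 1.496×10^8 = 1.31648×10^9 km.
Semi-major axis of the transfer orbit: a_t = (2.73768×10^8 + 1.31648×10^9)/2 = 7.95124×10^8 km.
The half-period of the transfer ellipse is t = π√(a_t³/μ) = 1.9335×10^8 s.
The target's mean motion on its circular orbit is ω₂ = √(μ/r₂³) = 7.6267×10^-9 rad/s.
Angle swept by the target during transfer: ω₂·t = 1.4746 rad = 84.49°.
The sample-return craft traverses 180° on the transfer ellipse, so the target must lead by 180° − 84.49° = 95.51°.

φ = 95.51°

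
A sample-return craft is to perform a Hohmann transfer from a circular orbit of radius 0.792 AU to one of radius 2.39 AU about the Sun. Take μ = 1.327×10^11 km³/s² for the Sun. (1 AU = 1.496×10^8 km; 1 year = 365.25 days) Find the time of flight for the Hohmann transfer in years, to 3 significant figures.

In km: r₁ = 0.792 × 1.496×10^8 = 1.184832×10^8 km; r₂ = 2.39 × 1.496×10^8 = 3.57544×10^8 km.
Transfer-ellipse semi-major axis a_t = (r₁ + r₂)/2 = (1.184832×10^8 + 3.57544×10^8)/2 = 2.380136×10^8 km.
By Kepler's third law the transfer-orbit period is T = 2π√(a_t³/μ), so t = T/2 = 3.167×10^7 s.
Converting: 3.167×10^7 s ÷ 3.15576×10^7 s/year (365.25 × 86400) = 1.00 years.

t = 1.00 years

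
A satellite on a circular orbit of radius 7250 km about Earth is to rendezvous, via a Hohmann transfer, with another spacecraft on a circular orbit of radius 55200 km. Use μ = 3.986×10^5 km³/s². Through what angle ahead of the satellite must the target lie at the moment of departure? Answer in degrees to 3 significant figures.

Transfer-ellipse semi-major axis a_t = (r₁ + r₂)/2 = (7250 + 55200)/2 = 31225 km.
Transfer time t = π√(a_t³/μ) = 27456 s.
Target angular speed ω₂ = √(μ/r₂³) = 4.8681×10^-5 rad/s.
Angle swept by the target during transfer: ω₂·t = 1.3366 rad = 76.58°.
Arrival is 180° from departure on the ellipse, so φ = 180° − 76.58° = 103°.

φ = 103°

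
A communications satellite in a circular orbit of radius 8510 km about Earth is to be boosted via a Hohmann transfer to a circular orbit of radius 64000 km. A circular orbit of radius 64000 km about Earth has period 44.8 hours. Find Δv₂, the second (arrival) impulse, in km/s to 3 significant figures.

Δv₂ = 1.29 km/s

From Kepler's third law T² = 4π²r³/μ at r = 64000 km, T = 44.8 hours = 44.8 × 3600 s = 1.6128×10^5 s: μ = 4π²r³/T² = 3.97868×10^5 km³/s².
The Hohmann ellipse has a_t = (r₁ + r₂)/2 = 36255 km.
Circular speed at r = 64000 km: v_c = √(μ/r) = 2.493 km/s.
Transfer-orbit speed at the same r (vis-viva, a = a_t): v_t = √[μ(2/r − 1/a_t)] = 1.208 km/s.
Δv₂ = |v_t − v_c| = |1.208 − 2.493| = 1.285 km/s.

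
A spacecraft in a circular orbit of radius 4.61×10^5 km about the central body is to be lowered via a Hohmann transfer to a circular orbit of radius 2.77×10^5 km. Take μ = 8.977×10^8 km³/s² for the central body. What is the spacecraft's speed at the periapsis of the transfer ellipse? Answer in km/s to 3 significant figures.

Transfer-ellipse semi-major axis a_t = (r₁ + r₂)/2 = (4.610×10^5 + 2.770×10^5)/2 = 3.690×10^5 km.
At periapsis, r = 2.770×10^5 km.
From the vis-viva equation, v = √[μ(2/r − 1/a_t)] = 63.63 km/s.

v = 63.6 km/s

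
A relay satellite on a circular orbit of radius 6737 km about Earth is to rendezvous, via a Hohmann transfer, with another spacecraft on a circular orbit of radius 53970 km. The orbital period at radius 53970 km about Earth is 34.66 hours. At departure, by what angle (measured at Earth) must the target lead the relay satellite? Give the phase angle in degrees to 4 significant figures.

φ = 104.1°

From Kepler's third law T² = 4π²r³/μ at r = 53970 km, T = 34.66 hours = 34.66 × 3600 s = 1.24776×10^5 s: μ = 4π²r³/T² = 3.98616×10^5 km³/s².
The Hohmann ellipse has a_t = (r₁ + r₂)/2 = 30353.5 km.
Transfer time t = π√(a_t³/μ) = 26310 s.
The target's mean motion on its circular orbit is ω₂ = √(μ/r₂³) = 5.036×10^-5 rad/s.
Angle swept by the target during transfer: ω₂·t = 1.325 rad = 75.92°.
Arrival is 180° from departure on the ellipse, so φ = 180° − 75.92° = 104.1°.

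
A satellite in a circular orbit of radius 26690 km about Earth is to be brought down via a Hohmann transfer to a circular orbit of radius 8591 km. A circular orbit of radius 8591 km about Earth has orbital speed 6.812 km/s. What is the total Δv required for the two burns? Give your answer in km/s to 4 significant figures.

From the circular-orbit relation v² = μ/r at r = 8591 km: μ = v²r = (6.812)² × 8591 = 3.98651×10^5 km³/s².
The Hohmann ellipse has a_t = (r₁ + r₂)/2 = 17640.5 km.
Circular speed at r₁: v₁ = √(μ/r₁) = √(3.98651×10^5/26690) = 3.865 km/s.
On the transfer ellipse at r₁, vis-viva gives v_a = √[μ(2/r₁ − 1/a_t)] = 2.697 km/s.
First burn Δv₁ = |v_a − v₁| = 1.168 km/s.
At r₂, v₂ = √(μ/r₂) = 6.812 km/s.
Transfer-orbit speed at r₂: v_p = √[μ(2/r₂ − 1/a_t)] = 8.379 km/s.
Second burn Δv₂ = |v₂ − v_p| = 1.567 km/s.
Total Δv = Δv₁ + Δv₂ = 2.735 km/s.

Δv = 2.735 km/s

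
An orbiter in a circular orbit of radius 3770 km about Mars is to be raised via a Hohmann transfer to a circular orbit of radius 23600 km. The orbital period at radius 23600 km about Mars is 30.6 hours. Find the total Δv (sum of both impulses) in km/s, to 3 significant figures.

Δv = 1.69 km/s

From Kepler's third law T² = 4π²r³/μ at r = 23600 km, T = 30.6 hours = 30.6 × 3600 s = 1.1016×10^5 s: μ = 4π²r³/T² = 42761.0 km³/s².
Semi-major axis of the transfer orbit: a_t = (3770 + 23600)/2 = 13685 km.
Circular speed at r₁: v₁ = √(μ/r₁) = √(42761.0/3770) = 3.3679 km/s.
Transfer-orbit speed at r₁ (v² = μ(2/r − 1/a)): v_p = √[μ(2/r₁ − 1/a_t)] = 4.4227 km/s.
First burn Δv₁ = |v_p − v₁| = 1.0548 km/s.
Circular speed at r₂: v₂ = √(μ/r₂) = 1.34607 km/s.
Transfer-orbit speed at r₂: v_a = √[μ(2/r₂ − 1/a_t)] = 0.706507 km/s.
Second burn Δv₂ = |v₂ − v_a| = 0.63956 km/s.
Δv = Δv₁ + Δv₂ = 1.0548 + 0.63956 = 1.694 km/s.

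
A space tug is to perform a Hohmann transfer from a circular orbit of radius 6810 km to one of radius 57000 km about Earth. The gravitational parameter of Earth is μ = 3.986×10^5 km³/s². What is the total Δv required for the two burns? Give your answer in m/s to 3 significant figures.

Transfer-ellipse semi-major axis a_t = (r₁ + r₂)/2 = (6810 + 57000)/2 = 31905 km.
At r₁ the circular-orbit speed is v₁ = √(μ/r₁) = 7.6506 km/s.
Transfer-orbit speed at r₁ (v² = μ(2/r − 1/a)): v_p = √[μ(2/r₁ − 1/a_t)] = 10.226 km/s.
First burn Δv₁ = |v_p − v₁| = 2.575 km/s.
Circular speed at r₂: v₂ = √(μ/r₂) = 2.6444 km/s.
Transfer-orbit speed at r₂: v_a = √[μ(2/r₂ − 1/a_t)] = 1.2217 km/s.
Second burn Δv₂ = |v₂ − v_a| = 1.423 km/s.
Total Δv = Δv₁ + Δv₂ = 3.998 km/s.

Δv = 4000 m/s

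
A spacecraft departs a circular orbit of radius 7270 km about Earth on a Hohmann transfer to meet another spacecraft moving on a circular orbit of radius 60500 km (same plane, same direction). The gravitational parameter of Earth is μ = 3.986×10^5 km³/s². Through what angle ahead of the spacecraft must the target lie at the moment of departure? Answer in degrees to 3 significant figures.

Semi-major axis of the transfer orbit: a_t = (7270 + 60500)/2 = 33885 km.
The half-period of the transfer ellipse is t = π√(a_t³/μ) = 31038 s.
Target angular speed ω₂ = √(μ/r₂³) = 4.2426×10^-5 rad/s.
Angle swept by the target during transfer: ω₂·t = 1.3168 rad = 75.45°.
The spacecraft traverses 180° on the transfer ellipse, so the target must lead by 180° − 75.45° = 105°.

φ = 105°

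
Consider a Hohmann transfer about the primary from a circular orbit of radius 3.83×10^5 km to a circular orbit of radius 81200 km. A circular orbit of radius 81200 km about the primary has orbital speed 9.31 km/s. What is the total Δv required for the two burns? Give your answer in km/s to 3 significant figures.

From the circular-orbit relation v² = μ/r at r = 81200 km: μ = v²r = (9.31)² × 81200 = 7.03810×10^6 km³/s².
Transfer-ellipse semi-major axis a_t = (r₁ + r₂)/2 = (3.830×10^5 + 81200)/2 = 2.321×10^5 km.
Circular speed at r₁: v₁ = √(μ/r₁) = √(7.03810×10^6/3.830×10^5) = 4.28675 km/s.
Transfer-orbit speed at r₁ (v² = μ(2/r − 1/a)): v_a = √[μ(2/r₁ − 1/a_t)] = 2.53553 km/s.
First burn Δv₁ = |v_a − v₁| = 1.7512 km/s.
At r₂, v₂ = √(μ/r₂) = 9.31000 km/s.
Transfer-orbit speed at r₂: v_p = √[μ(2/r₂ − 1/a_t)] = 11.9595 km/s.
Second burn Δv₂ = |v₂ − v_p| = 2.6495 km/s.
Δv = Δv₁ + Δv₂ = 1.7512 + 2.6495 = 4.401 km/s.

Δv = 4.40 km/s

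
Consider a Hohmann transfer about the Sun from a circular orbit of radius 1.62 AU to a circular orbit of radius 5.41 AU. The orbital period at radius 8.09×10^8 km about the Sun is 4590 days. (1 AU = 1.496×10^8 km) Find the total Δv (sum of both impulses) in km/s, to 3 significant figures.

Δv = 9.75 km/s

From Kepler's third law T² = 4π²r³/μ at r = 8.09×10^8 km, T = 4590 days = 4590 × 86400 s = 3.96576×10^8 s: μ = 4π²r³/T² = 1.32908×10^11 km³/s².
In km: r₁ = 1.62 × 1.496×10^8 = 2.42352×10^8 km; r₂ = 5.41 × 1.496×10^8 = 8.09336×10^8 km.
The Hohmann ellipse has a_t = (r₁ + r₂)/2 = 5.25844×10^8 km.
Circular speed at r₁: v₁ = √(μ/r₁) = √(1.32908×10^11/2.42352×10^8) = 23.418 km/s.
Transfer-orbit speed at r₁ (vis-viva equation): v_p = √[μ(2/r₁ − 1/a_t)] = 29.053 km/s.
First burn Δv₁ = |v_p − v₁| = 5.635 km/s.
At r₂, v₂ = √(μ/r₂) = 12.815 km/s.
Transfer-orbit speed at r₂: v_a = √[μ(2/r₂ − 1/a_t)] = 8.6997 km/s.
Second burn Δv₂ = |v₂ − v_a| = 4.115 km/s.
Total Δv = Δv₁ + Δv₂ = 9.750 km/s.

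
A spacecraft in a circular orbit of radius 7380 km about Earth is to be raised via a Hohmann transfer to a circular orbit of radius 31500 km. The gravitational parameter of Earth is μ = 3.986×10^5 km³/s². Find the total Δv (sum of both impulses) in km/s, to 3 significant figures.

Δv = 3.37 km/s

Semi-major axis of the transfer orbit: a_t = (7380 + 31500)/2 = 19440 km.
At r₁ the circular-orbit speed is v₁ = √(μ/r₁) = 7.349 km/s.
On the transfer ellipse at r₁, vis-viva equation gives v_p = √[μ(2/r₁ − 1/a_t)] = 9.355 km/s.
First burn Δv₁ = |v_p − v₁| = 2.006 km/s.
Circular speed at r₂: v₂ = √(μ/r₂) = 3.557 km/s.
Transfer-orbit speed at r₂: v_a = √[μ(2/r₂ − 1/a_t)] = 2.192 km/s.
Second burn Δv₂ = |v₂ − v_a| = 1.365 km/s.
Total Δv = Δv₁ + Δv₂ = 3.371 km/s.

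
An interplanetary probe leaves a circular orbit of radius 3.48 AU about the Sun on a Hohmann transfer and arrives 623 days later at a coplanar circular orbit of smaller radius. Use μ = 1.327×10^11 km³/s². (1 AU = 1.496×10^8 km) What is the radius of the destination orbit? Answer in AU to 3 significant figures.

r₂ = 1.05 AU

In km: r₁ = 3.48 × 1.496×10^8 = 5.20608×10^8 km.
Transfer time t = 623 days = 5.38272×10^7 s, and t = π√(a_t³/μ).
So a_t = (μ t²/π²)^(1/3) = (1.327×10^11 × (5.38272×10^7)² / π²)^(1/3) = 3.3899×10^8 km.
Since a_t = (r₁ + r₂)/2, r₂ = 2a_t − r₁ = 2×3.3899×10^8 − 5.20608×10^8 = 1.57372×10^8 km.
In AU: r₂ = 1.57372×10^8 / 1.496×10^8 = 1.05 AU.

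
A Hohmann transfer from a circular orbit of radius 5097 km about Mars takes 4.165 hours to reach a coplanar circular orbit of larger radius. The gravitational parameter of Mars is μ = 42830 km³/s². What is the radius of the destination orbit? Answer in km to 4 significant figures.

Transfer time t = 4.165 hours = 14994 s, and t = π√(a_t³/μ).
So a_t = (μ t²/π²)^(1/3) = (42830 × (14994)² / π²)^(1/3) = 9918.1 km.
Since a_t = (r₁ + r₂)/2, r₂ = 2a_t − r₁ = 2×9918.1 − 5097 = 14739.2 km.

r₂ = 14740 km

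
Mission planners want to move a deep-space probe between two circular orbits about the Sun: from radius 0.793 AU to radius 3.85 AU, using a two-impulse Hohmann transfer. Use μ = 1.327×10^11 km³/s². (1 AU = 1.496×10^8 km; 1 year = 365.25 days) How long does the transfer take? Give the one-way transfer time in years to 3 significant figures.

t = 1.77 years

In km: r₁ = 0.793 × 1.496×10^8 = 1.186328×10^8 km; r₂ = 3.85 × 1.496×10^8 = 5.7596×10^8 km.
Semi-major axis of the transfer orbit: a_t = (1.186328×10^8 + 5.7596×10^8)/2 = 3.472964×10^8 km.
By Kepler's third law the transfer-orbit period is T = 2π√(a_t³/μ), so t = T/2 = 5.582×10^7 s.
Converting: 5.582×10^7 s ÷ 3.15576×10^7 s/year (365.25 × 86400) = 1.77 years.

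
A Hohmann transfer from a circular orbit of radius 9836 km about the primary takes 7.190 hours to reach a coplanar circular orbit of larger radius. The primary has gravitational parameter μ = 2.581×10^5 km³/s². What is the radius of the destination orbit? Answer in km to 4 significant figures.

r₂ = 42110 km

Transfer time t = 7.190 hours = 25884 s, and t = π√(a_t³/μ).
So a_t = (μ t²/π²)^(1/3) = (2.581×10^5 × (25884)² / π²)^(1/3) = 25973 km.
Since a_t = (r₁ + r₂)/2, r₂ = 2a_t − r₁ = 2×25973 − 9836 = 42110 km.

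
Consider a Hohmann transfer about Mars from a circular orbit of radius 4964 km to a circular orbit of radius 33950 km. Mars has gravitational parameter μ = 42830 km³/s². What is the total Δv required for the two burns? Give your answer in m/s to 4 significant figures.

The Hohmann ellipse has a_t = (r₁ + r₂)/2 = 19457 km.
Circular speed at r₁: v₁ = √(μ/r₁) = √(42830/4964) = 2.9374 km/s.
Transfer-orbit speed at r₁ (vis-viva equation): v_p = √[μ(2/r₁ − 1/a_t)] = 3.8801 km/s.
First burn Δv₁ = |v_p − v₁| = 0.9427 km/s.
Circular speed at r₂: v₂ = √(μ/r₂) = 1.1232 km/s.
Transfer-orbit speed at r₂: v_a = √[μ(2/r₂ − 1/a_t)] = 0.56733 km/s.
Second burn Δv₂ = |v₂ − v_a| = 0.5559 km/s.
Δv = Δv₁ + Δv₂ = 0.9427 + 0.5559 = 1.499 km/s.

Δv = 1499 m/s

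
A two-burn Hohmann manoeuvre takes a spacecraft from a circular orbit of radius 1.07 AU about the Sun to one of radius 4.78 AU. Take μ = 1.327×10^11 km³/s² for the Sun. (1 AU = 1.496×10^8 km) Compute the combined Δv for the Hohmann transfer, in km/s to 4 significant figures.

Δv = 13.40 km/s

In km: r₁ = 1.07 × 1.496×10^8 = 1.60072×10^8 km; r₂ = 4.78 × 1.496×10^8 = 7.15088×10^8 km.
The Hohmann ellipse has a_t = (r₁ + r₂)/2 = 4.3758×10^8 km.
Circular speed at r₁: v₁ = √(μ/r₁) = √(1.327×10^11/1.60072×10^8) = 28.79239 km/s.
On the transfer ellipse at r₁, v² = μ(2/r − 1/a) gives v_p = √[μ(2/r₁ − 1/a_t)] = 36.80686 km/s.
First burn Δv₁ = |v_p − v₁| = 8.014 km/s.
At r₂, v₂ = √(μ/r₂) = 13.622 km/s.
Transfer-orbit speed at r₂: v_a = √[μ(2/r₂ − 1/a_t)] = 8.2392 km/s.
Second burn Δv₂ = |v₂ − v_a| = 5.383 km/s.
Δv = Δv₁ + Δv₂ = 8.014 + 5.383 = 13.40 km/s.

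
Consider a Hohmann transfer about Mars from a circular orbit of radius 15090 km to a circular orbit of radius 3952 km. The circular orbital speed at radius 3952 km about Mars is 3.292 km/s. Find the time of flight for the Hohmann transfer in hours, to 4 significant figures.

t = 3.917 hours

From the circular-orbit relation v² = μ/r at r = 3952 km: μ = v²r = (3.292)² × 3952 = 42828.9 km³/s².
Semi-major axis of the transfer orbit: a_t = (15090 + 3952)/2 = 9521 km.
By Kepler's third law the transfer-orbit period is T = 2π√(a_t³/μ), so t = T/2 = 14100 s.
Converting: 14100 s ÷ 3600 s/hour = 3.917 hours.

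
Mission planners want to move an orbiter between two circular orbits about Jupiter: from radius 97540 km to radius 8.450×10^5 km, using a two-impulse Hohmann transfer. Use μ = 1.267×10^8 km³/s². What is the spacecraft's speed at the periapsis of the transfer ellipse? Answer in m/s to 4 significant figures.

v = 48260 m/s

Transfer-ellipse semi-major axis a_t = (r₁ + r₂)/2 = (97540 + 8.450×10^5)/2 = 4.7127×10^5 km.
The periapsis of the transfer ellipse is at r = 97540 km.
Applying v² = μ(2/r − 1/a_t): v = 48.26 km/s.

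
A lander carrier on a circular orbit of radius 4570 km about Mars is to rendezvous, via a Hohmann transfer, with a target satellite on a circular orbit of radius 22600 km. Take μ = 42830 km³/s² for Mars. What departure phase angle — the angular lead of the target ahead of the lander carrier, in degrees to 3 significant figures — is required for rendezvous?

φ = 96.1°

Transfer-ellipse semi-major axis a_t = (r₁ + r₂)/2 = (4570 + 22600)/2 = 13585 km.
Transfer time t = π√(a_t³/μ) = 24036 s.
The target's mean motion on its circular orbit is ω₂ = √(μ/r₂³) = 6.0913×10^-5 rad/s.
Angle swept by the target during transfer: ω₂·t = 1.4641 rad = 83.89°.
The lander carrier traverses 180° on the transfer ellipse, so the target must lead by 180° − 83.89° = 96.1°.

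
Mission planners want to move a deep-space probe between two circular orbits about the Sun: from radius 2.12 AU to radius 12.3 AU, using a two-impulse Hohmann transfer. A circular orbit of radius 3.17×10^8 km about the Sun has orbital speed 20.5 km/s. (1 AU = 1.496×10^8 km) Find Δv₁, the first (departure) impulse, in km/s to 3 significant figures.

From the circular-orbit relation v² = μ/r at r = 3.17×10^8 km: μ = v²r = (20.5)² × 3.17×10^8 = 1.33219×10^11 km³/s².
In km: r₁ = 2.12 × 1.496×10^8 = 3.17152×10^8 km; r₂ = 12.3 × 1.496×10^8 = 1.84008×10^9 km.
Semi-major axis of the transfer orbit: a_t = (3.17152×10^8 + 1.84008×10^9)/2 = 1.078616×10^9 km.
On the circular orbit at r = 3.17152×10^8 km, v_c = √(μ/r) = 20.495 km/s.
Vis-viva on the transfer ellipse at r = 3.17152×10^8 km gives v_t = √[μ(2/r − 1/a_t)] = 26.769 km/s.
Δv₁ = |v_t − v_c| = |26.769 − 20.495| = 6.274 km/s.

Δv₁ = 6.27 km/s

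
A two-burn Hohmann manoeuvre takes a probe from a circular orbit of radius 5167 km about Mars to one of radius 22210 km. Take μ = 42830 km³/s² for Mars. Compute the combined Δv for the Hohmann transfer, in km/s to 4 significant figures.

Semi-major axis of the transfer orbit: a_t = (5167 + 22210)/2 = 13688.5 km.
Circular speed at r₁: v₁ = √(μ/r₁) = √(42830/5167) = 2.879087 km/s.
On the transfer ellipse at r₁, vis-viva equation gives v_p = √[μ(2/r₁ − 1/a_t)] = 3.667340 km/s.
First burn Δv₁ = |v_p − v₁| = 0.7883 km/s.
At r₂, v₂ = √(μ/r₂) = 1.3887 km/s.
Transfer-orbit speed at r₂: v_a = √[μ(2/r₂ − 1/a_t)] = 0.85318 km/s.
Second burn Δv₂ = |v₂ − v_a| = 0.5355 km/s.
Δv = Δv₁ + Δv₂ = 0.7883 + 0.5355 = 1.324 km/s.

Δv = 1.324 km/s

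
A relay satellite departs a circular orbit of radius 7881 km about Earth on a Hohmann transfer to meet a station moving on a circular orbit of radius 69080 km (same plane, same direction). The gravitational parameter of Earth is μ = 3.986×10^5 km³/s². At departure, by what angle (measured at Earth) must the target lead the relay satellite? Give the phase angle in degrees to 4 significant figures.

φ = 105.2°

Semi-major axis of the transfer orbit: a_t = (7881 + 69080)/2 = 38480.5 km.
Transfer time t = π√(a_t³/μ) = 37561.4 s.
The target's mean motion on its circular orbit is ω₂ = √(μ/r₂³) = 3.47728×10^-5 rad/s.
Angle swept by the target during transfer: ω₂·t = 1.30612 rad = 74.84°.
The relay satellite traverses 180° on the transfer ellipse, so the target must lead by 180° − 74.84° = 105.2°.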